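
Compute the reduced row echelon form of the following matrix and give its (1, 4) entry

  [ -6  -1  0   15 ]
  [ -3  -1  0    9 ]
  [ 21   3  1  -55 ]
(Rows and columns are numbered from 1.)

R1 ← -1/6·R1
  [  1  1/6  0  -5/2 ]
  [ -3   -1  0     9 ]
  [ 21    3  1   -55 ]
R2 ← R2 + 3·R1
  [  1   1/6  0  -5/2 ]
  [  0  -1/2  0   3/2 ]
  [ 21     3  1   -55 ]
R3 ← R3 − 21·R1
  [ 1   1/6  0  -5/2 ]
  [ 0  -1/2  0   3/2 ]
  [ 0  -1/2  1  -5/2 ]
R2 ← -2·R2
  [ 1   1/6  0  -5/2 ]
  [ 0     1  0    -3 ]
  [ 0  -1/2  1  -5/2 ]
R3 ← R3 + 1/2·R2
  [ 1  1/6  0  -5/2 ]
  [ 0    1  0    -3 ]
  [ 0    0  1    -4 ]
R1 ← R1 − 1/6·R2
  [ 1  0  0  -2 ]
  [ 0  1  0  -3 ]
  [ 0  0  1  -4 ]

-2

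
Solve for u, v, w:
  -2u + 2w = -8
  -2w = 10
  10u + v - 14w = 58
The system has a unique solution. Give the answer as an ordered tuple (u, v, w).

Form the augmented matrix and row-reduce:
  [ -2  0    2  |  -8 ]
  [  0  0   -2  |  10 ]
  [ 10  1  -14  |  58 ]
Multiply R1 by -1/2.
  [  1  0   -1  |   4 ]
  [  0  0   -2  |  10 ]
  [ 10  1  -14  |  58 ]
Subtract 10 times R1 from R3.
  [ 1  0  -1  |   4 ]
  [ 0  0  -2  |  10 ]
  [ 0  1  -4  |  18 ]
Swap R2 and R3.
  [ 1  0  -1  |   4 ]
  [ 0  1  -4  |  18 ]
  [ 0  0  -2  |  10 ]
Multiply R3 by -1/2.
  [ 1  0  -1  |   4 ]
  [ 0  1  -4  |  18 ]
  [ 0  0   1  |  -5 ]
Add 4 times R3 to R2.
  [ 1  0  -1  |   4 ]
  [ 0  1   0  |  -2 ]
  [ 0  0   1  |  -5 ]
Add R3 to R1.
  [ 1  0  0  |  -1 ]
  [ 0  1  0  |  -2 ]
  [ 0  0  1  |  -5 ]
Reading off the last column: u = -1, v = -2, w = -5.

(-1, -2, -5)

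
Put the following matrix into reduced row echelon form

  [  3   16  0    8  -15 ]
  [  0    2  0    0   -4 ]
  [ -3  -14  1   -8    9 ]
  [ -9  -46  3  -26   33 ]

Multiply R1 by 1/3.
  [  1  16/3  0  8/3  -5 ]
  [  0     2  0    0  -4 ]
  [ -3   -14  1   -8   9 ]
  [ -9   -46  3  -26  33 ]
Add 3 times R1 to R3.
  [  1  16/3  0  8/3  -5 ]
  [  0     2  0    0  -4 ]
  [  0     2  1    0  -6 ]
  [ -9   -46  3  -26  33 ]
Add 9 times R1 to R4.
  [ 1  16/3  0  8/3   -5 ]
  [ 0     2  0    0   -4 ]
  [ 0     2  1    0   -6 ]
  [ 0     2  3   -2  -12 ]
Multiply R2 by 1/2.
  [ 1  16/3  0  8/3   -5 ]
  [ 0     1  0    0   -2 ]
  [ 0     2  1    0   -6 ]
  [ 0     2  3   -2  -12 ]
Subtract 2 times R2 from R3.
  [ 1  16/3  0  8/3   -5 ]
  [ 0     1  0    0   -2 ]
  [ 0     0  1    0   -2 ]
  [ 0     2  3   -2  -12 ]
Subtract 2 times R2 from R4.
  [ 1  16/3  0  8/3  -5 ]
  [ 0     1  0    0  -2 ]
  [ 0     0  1    0  -2 ]
  [ 0     0  3   -2  -8 ]
Subtract 3 times R3 from R4.
  [ 1  16/3  0  8/3  -5 ]
  [ 0     1  0    0  -2 ]
  [ 0     0  1    0  -2 ]
  [ 0     0  0   -2  -2 ]
Multiply R4 by -1/2.
  [ 1  16/3  0  8/3  -5 ]
  [ 0     1  0    0  -2 ]
  [ 0     0  1    0  -2 ]
  [ 0     0  0    1   1 ]
Subtract 8/3 times R4 from R1.
  [ 1  16/3  0  0  -23/3 ]
  [ 0     1  0  0     -2 ]
  [ 0     0  1  0     -2 ]
  [ 0     0  0  1      1 ]
Subtract 16/3 times R2 from R1.
  [ 1  0  0  0   3 ]
  [ 0  1  0  0  -2 ]
  [ 0  0  1  0  -2 ]
  [ 0  0  0  1   1 ]

[[1, 0, 0, 0, 3], [0, 1, 0, 0, -2], [0, 0, 1, 0, -2], [0, 0, 0, 1, 1]]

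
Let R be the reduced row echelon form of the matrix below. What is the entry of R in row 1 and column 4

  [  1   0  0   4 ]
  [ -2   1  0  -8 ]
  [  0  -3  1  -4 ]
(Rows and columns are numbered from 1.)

4

Add 2 times R1 to R2.
  [ 1   0  0   4 ]
  [ 0   1  0   0 ]
  [ 0  -3  1  -4 ]
Add 3 times R2 to R3.
  [ 1  0  0   4 ]
  [ 0  1  0   0 ]
  [ 0  0  1  -4 ]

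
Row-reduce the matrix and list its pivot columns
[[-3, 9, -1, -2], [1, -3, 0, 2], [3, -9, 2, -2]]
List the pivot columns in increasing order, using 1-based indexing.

1, 3

ρ1 ← -1/3·ρ1
  [ 1  -3  1/3  2/3 ]
  [ 1  -3    0    2 ]
  [ 3  -9    2   -2 ]
ρ2 ← ρ2 − ρ1
  [ 1  -3   1/3  2/3 ]
  [ 0   0  -1/3  4/3 ]
  [ 3  -9     2   -2 ]
ρ3 ← ρ3 − 3·ρ1
  [ 1  -3   1/3  2/3 ]
  [ 0   0  -1/3  4/3 ]
  [ 0   0     1   -4 ]
ρ2 ← -3·ρ2
  [ 1  -3  1/3  2/3 ]
  [ 0   0    1   -4 ]
  [ 0   0    1   -4 ]
ρ3 ← ρ3 − ρ2
  [ 1  -3  1/3  2/3 ]
  [ 0   0    1   -4 ]
  [ 0   0    0    0 ]
ρ1 ← ρ1 − 1/3·ρ2
  [ 1  -3  0   2 ]
  [ 0   0  1  -4 ]
  [ 0   0  0   0 ]
Pivot columns are the columns containing a leading 1.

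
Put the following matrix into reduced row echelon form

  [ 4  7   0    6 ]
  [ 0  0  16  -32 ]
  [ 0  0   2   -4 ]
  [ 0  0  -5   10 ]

R1 ← 1/4·R1
R2 ← 1/16·R2
R3 ← R3 − 2·R2
R4 ← R4 + 5·R2

[[1, 7/4, 0, 3/2], [0, 0, 1, -2], [0, 0, 0, 0], [0, 0, 0, 0]]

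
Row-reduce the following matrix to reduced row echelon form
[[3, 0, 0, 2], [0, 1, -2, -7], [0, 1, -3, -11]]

[[1, 0, 0, 2/3], [0, 1, 0, 1], [0, 0, 1, 4]]

R1 → 1/3·R1
  [ 1  0   0  2/3 ]
  [ 0  1  -2   -7 ]
  [ 0  1  -3  -11 ]
R3 → R3 − R2
  [ 1  0   0  2/3 ]
  [ 0  1  -2   -7 ]
  [ 0  0  -1   -4 ]
R3 → -1·R3
  [ 1  0   0  2/3 ]
  [ 0  1  -2   -7 ]
  [ 0  0   1    4 ]
R2 → R2 + 2·R3
  [ 1  0  0  2/3 ]
  [ 0  1  0    1 ]
  [ 0  0  1    4 ]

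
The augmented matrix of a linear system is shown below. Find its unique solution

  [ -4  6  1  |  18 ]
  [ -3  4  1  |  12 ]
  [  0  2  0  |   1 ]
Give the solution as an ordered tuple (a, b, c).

R1 ← -1/4·R1
  [  1  -3/2  -1/4  |  -9/2 ]
  [ -3     4     1  |    12 ]
  [  0     2     0  |     1 ]
R2 ← R2 + 3·R1
  [ 1  -3/2  -1/4  |  -9/2 ]
  [ 0  -1/2   1/4  |  -3/2 ]
  [ 0     2     0  |     1 ]
R2 ← -2·R2
  [ 1  -3/2  -1/4  |  -9/2 ]
  [ 0     1  -1/2  |     3 ]
  [ 0     2     0  |     1 ]
R3 ← R3 − 2·R2
  [ 1  -3/2  -1/4  |  -9/2 ]
  [ 0     1  -1/2  |     3 ]
  [ 0     0     1  |    -5 ]
R2 ← R2 + 1/2·R3
  [ 1  -3/2  -1/4  |  -9/2 ]
  [ 0     1     0  |   1/2 ]
  [ 0     0     1  |    -5 ]
R1 ← R1 + 1/4·R3
  [ 1  -3/2  0  |  -23/4 ]
  [ 0     1  0  |    1/2 ]
  [ 0     0  1  |     -5 ]
R1 ← R1 + 3/2·R2
  [ 1  0  0  |   -5 ]
  [ 0  1  0  |  1/2 ]
  [ 0  0  1  |   -5 ]
Reading off the last column: a = -5, b = 1/2, c = -5.

(-5, 1/2, -5)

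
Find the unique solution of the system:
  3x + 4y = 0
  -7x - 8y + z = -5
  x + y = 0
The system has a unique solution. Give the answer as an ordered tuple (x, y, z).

Form the augmented matrix and row-reduce:
  [  3   4  0  |   0 ]
  [ -7  -8  1  |  -5 ]
  [  1   1  0  |   0 ]
R1 → 1/3·R1
R2 → R2 + 7·R1
R3 → R3 − R1
R2 → 3/4·R2
R3 → R3 + 1/3·R2
R3 → 4·R3
R2 → R2 − 3/4·R3
R1 → R1 − 4/3·R2
Reading off the last column: x = 0, y = 0, z = -5.

(0, 0, -5)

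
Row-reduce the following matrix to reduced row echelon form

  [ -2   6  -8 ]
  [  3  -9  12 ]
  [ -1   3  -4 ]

ρ1 → -1/2·ρ1
  [  1  -3   4 ]
  [  3  -9  12 ]
  [ -1   3  -4 ]
ρ2 → ρ2 − 3·ρ1
  [  1  -3   4 ]
  [  0   0   0 ]
  [ -1   3  -4 ]
ρ3 → ρ3 + ρ1
  [ 1  -3  4 ]
  [ 0   0  0 ]
  [ 0   0  0 ]

[[1, -3, 4], [0, 0, 0], [0, 0, 0]]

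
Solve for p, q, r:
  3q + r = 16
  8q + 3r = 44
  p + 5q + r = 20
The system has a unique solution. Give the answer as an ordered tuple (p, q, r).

Form the augmented matrix and row-reduce:
  [ 0  3  1  |  16 ]
  [ 0  8  3  |  44 ]
  [ 1  5  1  |  20 ]
ρ1 <=> ρ3
  [ 1  5  1  |  20 ]
  [ 0  8  3  |  44 ]
  [ 0  3  1  |  16 ]
ρ2 -> 1/8·ρ2
  [ 1  5    1  |    20 ]
  [ 0  1  3/8  |  11/2 ]
  [ 0  3    1  |    16 ]
ρ3 -> ρ3 − 3·ρ2
  [ 1  5     1  |    20 ]
  [ 0  1   3/8  |  11/2 ]
  [ 0  0  -1/8  |  -1/2 ]
ρ3 -> -8·ρ3
  [ 1  5    1  |    20 ]
  [ 0  1  3/8  |  11/2 ]
  [ 0  0    1  |     4 ]
ρ2 -> ρ2 − 3/8·ρ3
  [ 1  5  1  |  20 ]
  [ 0  1  0  |   4 ]
  [ 0  0  1  |   4 ]
ρ1 -> ρ1 − ρ3
  [ 1  5  0  |  16 ]
  [ 0  1  0  |   4 ]
  [ 0  0  1  |   4 ]
ρ1 -> ρ1 − 5·ρ2
  [ 1  0  0  |  -4 ]
  [ 0  1  0  |   4 ]
  [ 0  0  1  |   4 ]
Reading off the last column: p = -4, q = 4, r = 4.

(-4, 4, 4)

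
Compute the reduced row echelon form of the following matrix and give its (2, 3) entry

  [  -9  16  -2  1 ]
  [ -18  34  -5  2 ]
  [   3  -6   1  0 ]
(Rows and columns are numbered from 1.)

-1/2

R1 → -1/9·R1
  [   1  -16/9  2/9  -1/9 ]
  [ -18     34   -5     2 ]
  [   3     -6    1     0 ]
R2 → R2 + 18·R1
  [ 1  -16/9  2/9  -1/9 ]
  [ 0      2   -1     0 ]
  [ 3     -6    1     0 ]
R3 → R3 − 3·R1
  [ 1  -16/9  2/9  -1/9 ]
  [ 0      2   -1     0 ]
  [ 0   -2/3  1/3   1/3 ]
R2 → 1/2·R2
  [ 1  -16/9   2/9  -1/9 ]
  [ 0      1  -1/2     0 ]
  [ 0   -2/3   1/3   1/3 ]
R3 → R3 + 2/3·R2
  [ 1  -16/9   2/9  -1/9 ]
  [ 0      1  -1/2     0 ]
  [ 0      0     0   1/3 ]
R3 → 3·R3
  [ 1  -16/9   2/9  -1/9 ]
  [ 0      1  -1/2     0 ]
  [ 0      0     0     1 ]
R1 → R1 + 1/9·R3
  [ 1  -16/9   2/9  0 ]
  [ 0      1  -1/2  0 ]
  [ 0      0     0  1 ]
R1 → R1 + 16/9·R2
  [ 1  0  -2/3  0 ]
  [ 0  1  -1/2  0 ]
  [ 0  0     0  1 ]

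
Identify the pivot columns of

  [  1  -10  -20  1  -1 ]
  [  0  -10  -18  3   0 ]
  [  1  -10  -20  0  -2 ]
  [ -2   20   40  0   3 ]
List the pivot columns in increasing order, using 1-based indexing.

r3 ← r3 − r1
r4 ← r4 + 2·r1
r2 ← -1/10·r2
r3 ← -1·r3
r4 ← r4 − 2·r3
r4 ← -1·r4
r3 ← r3 − r4
r1 ← r1 + r4
r2 ← r2 + 3/10·r3
r1 ← r1 − r3
r1 ← r1 + 10·r2
Pivot columns are the columns containing a leading 1.

1, 2, 4, 5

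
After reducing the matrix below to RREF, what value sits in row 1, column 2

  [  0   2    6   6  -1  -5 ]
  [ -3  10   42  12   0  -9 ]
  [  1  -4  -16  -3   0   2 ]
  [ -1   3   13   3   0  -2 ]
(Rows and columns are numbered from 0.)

3

R1 <-> R2
  [ -3  10   42  12   0  -9 ]
  [  0   2    6   6  -1  -5 ]
  [  1  -4  -16  -3   0   2 ]
  [ -1   3   13   3   0  -2 ]
R1 ← -1/3·R1
  [  1  -10/3  -14  -4   0   3 ]
  [  0      2    6   6  -1  -5 ]
  [  1     -4  -16  -3   0   2 ]
  [ -1      3   13   3   0  -2 ]
R3 ← R3 − R1
  [  1  -10/3  -14  -4   0   3 ]
  [  0      2    6   6  -1  -5 ]
  [  0   -2/3   -2   1   0  -1 ]
  [ -1      3   13   3   0  -2 ]
R4 ← R4 + R1
  [ 1  -10/3  -14  -4   0   3 ]
  [ 0      2    6   6  -1  -5 ]
  [ 0   -2/3   -2   1   0  -1 ]
  [ 0   -1/3   -1  -1   0   1 ]
R2 ← 1/2·R2
  [ 1  -10/3  -14  -4     0     3 ]
  [ 0      1    3   3  -1/2  -5/2 ]
  [ 0   -2/3   -2   1     0    -1 ]
  [ 0   -1/3   -1  -1     0     1 ]
R3 ← R3 + 2/3·R2
  [ 1  -10/3  -14  -4     0     3 ]
  [ 0      1    3   3  -1/2  -5/2 ]
  [ 0      0    0   3  -1/3  -8/3 ]
  [ 0   -1/3   -1  -1     0     1 ]
R4 ← R4 + 1/3·R2
  [ 1  -10/3  -14  -4     0     3 ]
  [ 0      1    3   3  -1/2  -5/2 ]
  [ 0      0    0   3  -1/3  -8/3 ]
  [ 0      0    0   0  -1/6   1/6 ]
R3 ← 1/3·R3
  [ 1  -10/3  -14  -4     0     3 ]
  [ 0      1    3   3  -1/2  -5/2 ]
  [ 0      0    0   1  -1/9  -8/9 ]
  [ 0      0    0   0  -1/6   1/6 ]
R4 ← -6·R4
  [ 1  -10/3  -14  -4     0     3 ]
  [ 0      1    3   3  -1/2  -5/2 ]
  [ 0      0    0   1  -1/9  -8/9 ]
  [ 0      0    0   0     1    -1 ]
R3 ← R3 + 1/9·R4
  [ 1  -10/3  -14  -4     0     3 ]
  [ 0      1    3   3  -1/2  -5/2 ]
  [ 0      0    0   1     0    -1 ]
  [ 0      0    0   0     1    -1 ]
R2 ← R2 + 1/2·R4
  [ 1  -10/3  -14  -4  0   3 ]
  [ 0      1    3   3  0  -3 ]
  [ 0      0    0   1  0  -1 ]
  [ 0      0    0   0  1  -1 ]
R2 ← R2 − 3·R3
  [ 1  -10/3  -14  -4  0   3 ]
  [ 0      1    3   0  0   0 ]
  [ 0      0    0   1  0  -1 ]
  [ 0      0    0   0  1  -1 ]
R1 ← R1 + 4·R3
  [ 1  -10/3  -14  0  0  -1 ]
  [ 0      1    3  0  0   0 ]
  [ 0      0    0  1  0  -1 ]
  [ 0      0    0  0  1  -1 ]
R1 ← R1 + 10/3·R2
  [ 1  0  -4  0  0  -1 ]
  [ 0  1   3  0  0   0 ]
  [ 0  0   0  1  0  -1 ]
  [ 0  0   0  0  1  -1 ]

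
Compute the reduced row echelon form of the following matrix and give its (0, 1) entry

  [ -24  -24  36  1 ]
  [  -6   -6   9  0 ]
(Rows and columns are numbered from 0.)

1

Multiply R1 by -1/24.
  [  1   1  -3/2  -1/24 ]
  [ -6  -6     9      0 ]
Add 6 times R1 to R2.
  [ 1  1  -3/2  -1/24 ]
  [ 0  0     0   -1/4 ]
Multiply R2 by -4.
  [ 1  1  -3/2  -1/24 ]
  [ 0  0     0      1 ]
Add 1/24 times R2 to R1.
  [ 1  1  -3/2  0 ]
  [ 0  0     0  1 ]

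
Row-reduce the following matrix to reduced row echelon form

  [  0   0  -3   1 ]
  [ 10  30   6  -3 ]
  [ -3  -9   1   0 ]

[[1, 3, 0, 0], [0, 0, 1, 0], [0, 0, 0, 1]]

ρ1 <=> ρ2
  [ 10  30   6  -3 ]
  [  0   0  -3   1 ]
  [ -3  -9   1   0 ]
ρ1 := 1/10·ρ1
  [  1   3  3/5  -3/10 ]
  [  0   0   -3      1 ]
  [ -3  -9    1      0 ]
ρ3 := ρ3 + 3·ρ1
  [ 1  3   3/5  -3/10 ]
  [ 0  0    -3      1 ]
  [ 0  0  14/5  -9/10 ]
ρ2 := -1/3·ρ2
  [ 1  3   3/5  -3/10 ]
  [ 0  0     1   -1/3 ]
  [ 0  0  14/5  -9/10 ]
ρ3 := ρ3 − 14/5·ρ2
  [ 1  3  3/5  -3/10 ]
  [ 0  0    1   -1/3 ]
  [ 0  0    0   1/30 ]
ρ3 := 30·ρ3
  [ 1  3  3/5  -3/10 ]
  [ 0  0    1   -1/3 ]
  [ 0  0    0      1 ]
ρ2 := ρ2 + 1/3·ρ3
  [ 1  3  3/5  -3/10 ]
  [ 0  0    1      0 ]
  [ 0  0    0      1 ]
ρ1 := ρ1 + 3/10·ρ3
  [ 1  3  3/5  0 ]
  [ 0  0    1  0 ]
  [ 0  0    0  1 ]
ρ1 := ρ1 − 3/5·ρ2
  [ 1  3  0  0 ]
  [ 0  0  1  0 ]
  [ 0  0  0  1 ]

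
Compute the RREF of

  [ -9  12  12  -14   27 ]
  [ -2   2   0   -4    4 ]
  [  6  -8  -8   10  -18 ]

[[1, 0, 4, 0, 1], [0, 1, 4, 0, 3], [0, 0, 0, 1, 0]]

R1 → -1/9·R1
R2 → R2 + 2·R1
R3 → R3 − 6·R1
R2 → -3/2·R2
R3 → 3/2·R3
R2 → R2 − 4/3·R3
R1 → R1 − 14/9·R3
R1 → R1 + 4/3·R2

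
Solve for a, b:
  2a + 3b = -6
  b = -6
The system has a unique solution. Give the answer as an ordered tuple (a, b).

(6, -6)

Form the augmented matrix and row-reduce:
  [ 2  3  |  -6 ]
  [ 0  1  |  -6 ]
ρ1 := 1/2·ρ1
ρ1 := ρ1 − 3/2·ρ2
Reading off the last column: a = 6, b = -6.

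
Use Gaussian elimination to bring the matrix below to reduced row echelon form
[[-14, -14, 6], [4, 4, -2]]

ρ1 -> -1/14·ρ1
  [ 1  1  -3/7 ]
  [ 4  4    -2 ]
ρ2 -> ρ2 − 4·ρ1
  [ 1  1  -3/7 ]
  [ 0  0  -2/7 ]
ρ2 -> -7/2·ρ2
  [ 1  1  -3/7 ]
  [ 0  0     1 ]
ρ1 -> ρ1 + 3/7·ρ2
  [ 1  1  0 ]
  [ 0  0  1 ]

[[1, 1, 0], [0, 0, 1]]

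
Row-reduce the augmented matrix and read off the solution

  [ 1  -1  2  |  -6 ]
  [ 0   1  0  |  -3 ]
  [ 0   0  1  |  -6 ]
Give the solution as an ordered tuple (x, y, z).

r1 ← r1 − 2·r3
  [ 1  -1  0  |   6 ]
  [ 0   1  0  |  -3 ]
  [ 0   0  1  |  -6 ]
r1 ← r1 + r2
  [ 1  0  0  |   3 ]
  [ 0  1  0  |  -3 ]
  [ 0  0  1  |  -6 ]
Reading off the last column: x = 3, y = -3, z = -6.

(3, -3, -6)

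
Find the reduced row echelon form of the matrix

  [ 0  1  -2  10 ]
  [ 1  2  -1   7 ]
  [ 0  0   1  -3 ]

[[1, 0, 0, -4], [0, 1, 0, 4], [0, 0, 1, -3]]

Swap R1 and R2.
  [ 1  2  -1   7 ]
  [ 0  1  -2  10 ]
  [ 0  0   1  -3 ]
Add 2 times R3 to R2.
  [ 1  2  -1   7 ]
  [ 0  1   0   4 ]
  [ 0  0   1  -3 ]
Add R3 to R1.
  [ 1  2  0   4 ]
  [ 0  1  0   4 ]
  [ 0  0  1  -3 ]
Subtract 2 times R2 from R1.
  [ 1  0  0  -4 ]
  [ 0  1  0   4 ]
  [ 0  0  1  -3 ]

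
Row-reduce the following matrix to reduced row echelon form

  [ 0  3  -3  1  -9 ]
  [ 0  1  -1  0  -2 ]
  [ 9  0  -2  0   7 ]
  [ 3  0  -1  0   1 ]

Swap r1 and r3.
  [ 9  0  -2  0   7 ]
  [ 0  1  -1  0  -2 ]
  [ 0  3  -3  1  -9 ]
  [ 3  0  -1  0   1 ]
Multiply r1 by 1/9.
  [ 1  0  -2/9  0  7/9 ]
  [ 0  1    -1  0   -2 ]
  [ 0  3    -3  1   -9 ]
  [ 3  0    -1  0    1 ]
Subtract 3 times r1 from r4.
  [ 1  0  -2/9  0   7/9 ]
  [ 0  1    -1  0    -2 ]
  [ 0  3    -3  1    -9 ]
  [ 0  0  -1/3  0  -4/3 ]
Subtract 3 times r2 from r3.
  [ 1  0  -2/9  0   7/9 ]
  [ 0  1    -1  0    -2 ]
  [ 0  0     0  1    -3 ]
  [ 0  0  -1/3  0  -4/3 ]
Swap r3 and r4.
  [ 1  0  -2/9  0   7/9 ]
  [ 0  1    -1  0    -2 ]
  [ 0  0  -1/3  0  -4/3 ]
  [ 0  0     0  1    -3 ]
Multiply r3 by -3.
  [ 1  0  -2/9  0  7/9 ]
  [ 0  1    -1  0   -2 ]
  [ 0  0     1  0    4 ]
  [ 0  0     0  1   -3 ]
Add r3 to r2.
  [ 1  0  -2/9  0  7/9 ]
  [ 0  1     0  0    2 ]
  [ 0  0     1  0    4 ]
  [ 0  0     0  1   -3 ]
Add 2/9 times r3 to r1.
  [ 1  0  0  0  5/3 ]
  [ 0  1  0  0    2 ]
  [ 0  0  1  0    4 ]
  [ 0  0  0  1   -3 ]

[[1, 0, 0, 0, 5/3], [0, 1, 0, 0, 2], [0, 0, 1, 0, 4], [0, 0, 0, 1, -3]]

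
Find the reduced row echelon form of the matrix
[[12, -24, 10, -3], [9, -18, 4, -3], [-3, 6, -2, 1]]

[[1, -2, 0, 0], [0, 0, 1, 0], [0, 0, 0, 1]]

Multiply ρ1 by 1/12.
  [  1   -2  5/6  -1/4 ]
  [  9  -18    4    -3 ]
  [ -3    6   -2     1 ]
Subtract 9 times ρ1 from ρ2.
  [  1  -2   5/6  -1/4 ]
  [  0   0  -7/2  -3/4 ]
  [ -3   6    -2     1 ]
Add 3 times ρ1 to ρ3.
  [ 1  -2   5/6  -1/4 ]
  [ 0   0  -7/2  -3/4 ]
  [ 0   0   1/2   1/4 ]
Multiply ρ2 by -2/7.
  [ 1  -2  5/6  -1/4 ]
  [ 0   0    1  3/14 ]
  [ 0   0  1/2   1/4 ]
Subtract 1/2 times ρ2 from ρ3.
  [ 1  -2  5/6  -1/4 ]
  [ 0   0    1  3/14 ]
  [ 0   0    0   1/7 ]
Multiply ρ3 by 7.
  [ 1  -2  5/6  -1/4 ]
  [ 0   0    1  3/14 ]
  [ 0   0    0     1 ]
Subtract 3/14 times ρ3 from ρ2.
  [ 1  -2  5/6  -1/4 ]
  [ 0   0    1     0 ]
  [ 0   0    0     1 ]
Add 1/4 times ρ3 to ρ1.
  [ 1  -2  5/6  0 ]
  [ 0   0    1  0 ]
  [ 0   0    0  1 ]
Subtract 5/6 times ρ2 from ρ1.
  [ 1  -2  0  0 ]
  [ 0   0  1  0 ]
  [ 0   0  0  1 ]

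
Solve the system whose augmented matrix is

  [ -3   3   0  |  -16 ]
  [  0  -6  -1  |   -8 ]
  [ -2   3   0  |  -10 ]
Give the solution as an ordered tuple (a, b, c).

ρ1 := -1/3·ρ1
  [  1  -1   0  |  16/3 ]
  [  0  -6  -1  |    -8 ]
  [ -2   3   0  |   -10 ]
ρ3 := ρ3 + 2·ρ1
  [ 1  -1   0  |  16/3 ]
  [ 0  -6  -1  |    -8 ]
  [ 0   1   0  |   2/3 ]
ρ2 := -1/6·ρ2
  [ 1  -1    0  |  16/3 ]
  [ 0   1  1/6  |   4/3 ]
  [ 0   1    0  |   2/3 ]
ρ3 := ρ3 − ρ2
  [ 1  -1     0  |  16/3 ]
  [ 0   1   1/6  |   4/3 ]
  [ 0   0  -1/6  |  -2/3 ]
ρ3 := -6·ρ3
  [ 1  -1    0  |  16/3 ]
  [ 0   1  1/6  |   4/3 ]
  [ 0   0    1  |     4 ]
ρ2 := ρ2 − 1/6·ρ3
  [ 1  -1  0  |  16/3 ]
  [ 0   1  0  |   2/3 ]
  [ 0   0  1  |     4 ]
ρ1 := ρ1 + ρ2
  [ 1  0  0  |    6 ]
  [ 0  1  0  |  2/3 ]
  [ 0  0  1  |    4 ]
Reading off the last column: a = 6, b = 2/3, c = 4.

(6, 2/3, 4)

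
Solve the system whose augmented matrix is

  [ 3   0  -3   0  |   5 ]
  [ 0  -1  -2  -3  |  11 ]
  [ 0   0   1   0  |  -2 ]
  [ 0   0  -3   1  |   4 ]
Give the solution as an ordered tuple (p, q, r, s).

(-1/3, -1, -2, -2)

R1 := 1/3·R1
  [ 1   0  -1   0  |  5/3 ]
  [ 0  -1  -2  -3  |   11 ]
  [ 0   0   1   0  |   -2 ]
  [ 0   0  -3   1  |    4 ]
R2 := -1·R2
  [ 1  0  -1  0  |  5/3 ]
  [ 0  1   2  3  |  -11 ]
  [ 0  0   1  0  |   -2 ]
  [ 0  0  -3  1  |    4 ]
R4 := R4 + 3·R3
  [ 1  0  -1  0  |  5/3 ]
  [ 0  1   2  3  |  -11 ]
  [ 0  0   1  0  |   -2 ]
  [ 0  0   0  1  |   -2 ]
R2 := R2 − 3·R4
  [ 1  0  -1  0  |  5/3 ]
  [ 0  1   2  0  |   -5 ]
  [ 0  0   1  0  |   -2 ]
  [ 0  0   0  1  |   -2 ]
R2 := R2 − 2·R3
  [ 1  0  -1  0  |  5/3 ]
  [ 0  1   0  0  |   -1 ]
  [ 0  0   1  0  |   -2 ]
  [ 0  0   0  1  |   -2 ]
R1 := R1 + R3
  [ 1  0  0  0  |  -1/3 ]
  [ 0  1  0  0  |    -1 ]
  [ 0  0  1  0  |    -2 ]
  [ 0  0  0  1  |    -2 ]
Reading off the last column: p = -1/3, q = -1, r = -2, s = -2.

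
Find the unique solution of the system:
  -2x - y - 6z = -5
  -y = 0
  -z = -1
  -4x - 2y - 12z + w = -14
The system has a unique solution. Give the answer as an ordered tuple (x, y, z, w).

(-1/2, 0, 1, -4)

Form the augmented matrix and row-reduce:
  [ -2  -1   -6  0  |   -5 ]
  [  0  -1    0  0  |    0 ]
  [  0   0   -1  0  |   -1 ]
  [ -4  -2  -12  1  |  -14 ]
r1 -> -1/2·r1
r4 -> r4 + 4·r1
r2 -> -1·r2
r3 -> -1·r3
r1 -> r1 − 3·r3
r1 -> r1 − 1/2·r2
Reading off the last column: x = -1/2, y = 0, z = 1, w = -4.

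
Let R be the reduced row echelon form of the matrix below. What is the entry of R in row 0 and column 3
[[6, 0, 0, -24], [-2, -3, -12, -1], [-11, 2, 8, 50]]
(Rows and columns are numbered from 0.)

R1 → 1/6·R1
R2 → R2 + 2·R1
R3 → R3 + 11·R1
R2 → -1/3·R2
R3 → R3 − 2·R2

-4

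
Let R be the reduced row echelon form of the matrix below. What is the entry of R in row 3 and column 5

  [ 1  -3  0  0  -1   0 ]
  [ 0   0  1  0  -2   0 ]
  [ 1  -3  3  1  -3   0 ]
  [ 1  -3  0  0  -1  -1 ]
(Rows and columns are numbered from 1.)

ρ3 := ρ3 − ρ1
  [ 1  -3  0  0  -1   0 ]
  [ 0   0  1  0  -2   0 ]
  [ 0   0  3  1  -2   0 ]
  [ 1  -3  0  0  -1  -1 ]
ρ4 := ρ4 − ρ1
  [ 1  -3  0  0  -1   0 ]
  [ 0   0  1  0  -2   0 ]
  [ 0   0  3  1  -2   0 ]
  [ 0   0  0  0   0  -1 ]
ρ3 := ρ3 − 3·ρ2
  [ 1  -3  0  0  -1   0 ]
  [ 0   0  1  0  -2   0 ]
  [ 0   0  0  1   4   0 ]
  [ 0   0  0  0   0  -1 ]
ρ4 := -1·ρ4
  [ 1  -3  0  0  -1  0 ]
  [ 0   0  1  0  -2  0 ]
  [ 0   0  0  1   4  0 ]
  [ 0   0  0  0   0  1 ]

4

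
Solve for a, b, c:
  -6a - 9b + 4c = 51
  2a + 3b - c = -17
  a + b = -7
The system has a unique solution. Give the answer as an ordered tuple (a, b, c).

Form the augmented matrix and row-reduce:
  [ -6  -9   4  |   51 ]
  [  2   3  -1  |  -17 ]
  [  1   1   0  |   -7 ]
R1 → -1/6·R1
  [ 1  3/2  -2/3  |  -17/2 ]
  [ 2    3    -1  |    -17 ]
  [ 1    1     0  |     -7 ]
R2 → R2 − 2·R1
  [ 1  3/2  -2/3  |  -17/2 ]
  [ 0    0   1/3  |      0 ]
  [ 1    1     0  |     -7 ]
R3 → R3 − R1
  [ 1   3/2  -2/3  |  -17/2 ]
  [ 0     0   1/3  |      0 ]
  [ 0  -1/2   2/3  |    3/2 ]
R2 ↔ R3
  [ 1   3/2  -2/3  |  -17/2 ]
  [ 0  -1/2   2/3  |    3/2 ]
  [ 0     0   1/3  |      0 ]
R2 → -2·R2
  [ 1  3/2  -2/3  |  -17/2 ]
  [ 0    1  -4/3  |     -3 ]
  [ 0    0   1/3  |      0 ]
R3 → 3·R3
  [ 1  3/2  -2/3  |  -17/2 ]
  [ 0    1  -4/3  |     -3 ]
  [ 0    0     1  |      0 ]
R2 → R2 + 4/3·R3
  [ 1  3/2  -2/3  |  -17/2 ]
  [ 0    1     0  |     -3 ]
  [ 0    0     1  |      0 ]
R1 → R1 + 2/3·R3
  [ 1  3/2  0  |  -17/2 ]
  [ 0    1  0  |     -3 ]
  [ 0    0  1  |      0 ]
R1 → R1 − 3/2·R2
  [ 1  0  0  |  -4 ]
  [ 0  1  0  |  -3 ]
  [ 0  0  1  |   0 ]
Reading off the last column: a = -4, b = -3, c = 0.

(-4, -3, 0)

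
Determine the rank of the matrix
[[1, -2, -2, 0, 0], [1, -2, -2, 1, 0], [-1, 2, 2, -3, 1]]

rank = 3

Subtract r1 from r2.
  [  1  -2  -2   0  0 ]
  [  0   0   0   1  0 ]
  [ -1   2   2  -3  1 ]
Add r1 to r3.
  [ 1  -2  -2   0  0 ]
  [ 0   0   0   1  0 ]
  [ 0   0   0  -3  1 ]
Add 3 times r2 to r3.
  [ 1  -2  -2  0  0 ]
  [ 0   0   0  1  0 ]
  [ 0   0   0  0  1 ]
The reduced form has 3 nonzero rows.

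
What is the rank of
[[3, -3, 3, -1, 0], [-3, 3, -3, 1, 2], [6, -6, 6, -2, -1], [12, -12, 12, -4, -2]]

R1 → 1/3·R1
  [  1   -1   1  -1/3   0 ]
  [ -3    3  -3     1   2 ]
  [  6   -6   6    -2  -1 ]
  [ 12  -12  12    -4  -2 ]
R2 → R2 + 3·R1
  [  1   -1   1  -1/3   0 ]
  [  0    0   0     0   2 ]
  [  6   -6   6    -2  -1 ]
  [ 12  -12  12    -4  -2 ]
R3 → R3 − 6·R1
  [  1   -1   1  -1/3   0 ]
  [  0    0   0     0   2 ]
  [  0    0   0     0  -1 ]
  [ 12  -12  12    -4  -2 ]
R4 → R4 − 12·R1
  [ 1  -1  1  -1/3   0 ]
  [ 0   0  0     0   2 ]
  [ 0   0  0     0  -1 ]
  [ 0   0  0     0  -2 ]
R2 → 1/2·R2
  [ 1  -1  1  -1/3   0 ]
  [ 0   0  0     0   1 ]
  [ 0   0  0     0  -1 ]
  [ 0   0  0     0  -2 ]
R3 → R3 + R2
  [ 1  -1  1  -1/3   0 ]
  [ 0   0  0     0   1 ]
  [ 0   0  0     0   0 ]
  [ 0   0  0     0  -2 ]
R4 → R4 + 2·R2
  [ 1  -1  1  -1/3  0 ]
  [ 0   0  0     0  1 ]
  [ 0   0  0     0  0 ]
  [ 0   0  0     0  0 ]
The reduced form has 2 nonzero rows.

rank = 2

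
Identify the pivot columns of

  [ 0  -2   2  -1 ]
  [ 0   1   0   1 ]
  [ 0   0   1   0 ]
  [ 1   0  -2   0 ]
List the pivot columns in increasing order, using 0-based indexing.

0, 1, 2, 3

ρ1 ↔ ρ4
  [ 1   0  -2   0 ]
  [ 0   1   0   1 ]
  [ 0   0   1   0 ]
  [ 0  -2   2  -1 ]
ρ4 ← ρ4 + 2·ρ2
  [ 1  0  -2  0 ]
  [ 0  1   0  1 ]
  [ 0  0   1  0 ]
  [ 0  0   2  1 ]
ρ4 ← ρ4 − 2·ρ3
  [ 1  0  -2  0 ]
  [ 0  1   0  1 ]
  [ 0  0   1  0 ]
  [ 0  0   0  1 ]
ρ2 ← ρ2 − ρ4
  [ 1  0  -2  0 ]
  [ 0  1   0  0 ]
  [ 0  0   1  0 ]
  [ 0  0   0  1 ]
ρ1 ← ρ1 + 2·ρ3
  [ 1  0  0  0 ]
  [ 0  1  0  0 ]
  [ 0  0  1  0 ]
  [ 0  0  0  1 ]
Pivot columns are the columns containing a leading 1.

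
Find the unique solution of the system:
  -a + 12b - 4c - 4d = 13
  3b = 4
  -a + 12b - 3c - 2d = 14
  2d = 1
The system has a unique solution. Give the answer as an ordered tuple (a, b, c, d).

Form the augmented matrix and row-reduce:
  [ -1  12  -4  -4  |  13 ]
  [  0   3   0   0  |   4 ]
  [ -1  12  -3  -2  |  14 ]
  [  0   0   0   2  |   1 ]
r1 → -1·r1
  [  1  -12   4   4  |  -13 ]
  [  0    3   0   0  |    4 ]
  [ -1   12  -3  -2  |   14 ]
  [  0    0   0   2  |    1 ]
r3 → r3 + r1
  [ 1  -12  4  4  |  -13 ]
  [ 0    3  0  0  |    4 ]
  [ 0    0  1  2  |    1 ]
  [ 0    0  0  2  |    1 ]
r2 → 1/3·r2
  [ 1  -12  4  4  |  -13 ]
  [ 0    1  0  0  |  4/3 ]
  [ 0    0  1  2  |    1 ]
  [ 0    0  0  2  |    1 ]
r4 → 1/2·r4
  [ 1  -12  4  4  |  -13 ]
  [ 0    1  0  0  |  4/3 ]
  [ 0    0  1  2  |    1 ]
  [ 0    0  0  1  |  1/2 ]
r3 → r3 − 2·r4
  [ 1  -12  4  4  |  -13 ]
  [ 0    1  0  0  |  4/3 ]
  [ 0    0  1  0  |    0 ]
  [ 0    0  0  1  |  1/2 ]
r1 → r1 − 4·r4
  [ 1  -12  4  0  |  -15 ]
  [ 0    1  0  0  |  4/3 ]
  [ 0    0  1  0  |    0 ]
  [ 0    0  0  1  |  1/2 ]
r1 → r1 − 4·r3
  [ 1  -12  0  0  |  -15 ]
  [ 0    1  0  0  |  4/3 ]
  [ 0    0  1  0  |    0 ]
  [ 0    0  0  1  |  1/2 ]
r1 → r1 + 12·r2
  [ 1  0  0  0  |    1 ]
  [ 0  1  0  0  |  4/3 ]
  [ 0  0  1  0  |    0 ]
  [ 0  0  0  1  |  1/2 ]
Reading off the last column: a = 1, b = 4/3, c = 0, d = 1/2.

(1, 4/3, 0, 1/2)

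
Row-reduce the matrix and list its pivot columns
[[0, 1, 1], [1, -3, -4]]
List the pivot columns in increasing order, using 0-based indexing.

0, 1

R1 ↔ R2
  [ 1  -3  -4 ]
  [ 0   1   1 ]
R1 → R1 + 3·R2
  [ 1  0  -1 ]
  [ 0  1   1 ]
Pivot columns are the columns containing a leading 1.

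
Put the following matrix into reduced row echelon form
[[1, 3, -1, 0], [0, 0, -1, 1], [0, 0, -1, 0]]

Multiply ρ2 by -1.
  [ 1  3  -1   0 ]
  [ 0  0   1  -1 ]
  [ 0  0  -1   0 ]
Add ρ2 to ρ3.
  [ 1  3  -1   0 ]
  [ 0  0   1  -1 ]
  [ 0  0   0  -1 ]
Multiply ρ3 by -1.
  [ 1  3  -1   0 ]
  [ 0  0   1  -1 ]
  [ 0  0   0   1 ]
Add ρ3 to ρ2.
  [ 1  3  -1  0 ]
  [ 0  0   1  0 ]
  [ 0  0   0  1 ]
Add ρ2 to ρ1.
  [ 1  3  0  0 ]
  [ 0  0  1  0 ]
  [ 0  0  0  1 ]

[[1, 3, 0, 0], [0, 0, 1, 0], [0, 0, 0, 1]]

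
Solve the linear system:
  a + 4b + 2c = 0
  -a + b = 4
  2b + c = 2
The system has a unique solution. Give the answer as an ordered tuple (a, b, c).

(-4, 0, 2)

Form the augmented matrix and row-reduce:
  [  1  4  2  |  0 ]
  [ -1  1  0  |  4 ]
  [  0  2  1  |  2 ]
Add ρ1 to ρ2.
  [ 1  4  2  |  0 ]
  [ 0  5  2  |  4 ]
  [ 0  2  1  |  2 ]
Multiply ρ2 by 1/5.
  [ 1  4    2  |    0 ]
  [ 0  1  2/5  |  4/5 ]
  [ 0  2    1  |    2 ]
Subtract 2 times ρ2 from ρ3.
  [ 1  4    2  |    0 ]
  [ 0  1  2/5  |  4/5 ]
  [ 0  0  1/5  |  2/5 ]
Multiply ρ3 by 5.
  [ 1  4    2  |    0 ]
  [ 0  1  2/5  |  4/5 ]
  [ 0  0    1  |    2 ]
Subtract 2/5 times ρ3 from ρ2.
  [ 1  4  2  |  0 ]
  [ 0  1  0  |  0 ]
  [ 0  0  1  |  2 ]
Subtract 2 times ρ3 from ρ1.
  [ 1  4  0  |  -4 ]
  [ 0  1  0  |   0 ]
  [ 0  0  1  |   2 ]
Subtract 4 times ρ2 from ρ1.
  [ 1  0  0  |  -4 ]
  [ 0  1  0  |   0 ]
  [ 0  0  1  |   2 ]
Reading off the last column: a = -4, b = 0, c = 2.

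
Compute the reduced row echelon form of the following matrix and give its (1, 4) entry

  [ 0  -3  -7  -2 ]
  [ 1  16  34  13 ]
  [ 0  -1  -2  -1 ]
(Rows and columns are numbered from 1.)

R1 ↔ R2
  [ 1  16  34  13 ]
  [ 0  -3  -7  -2 ]
  [ 0  -1  -2  -1 ]
R2 -> -1/3·R2
  [ 1  16   34   13 ]
  [ 0   1  7/3  2/3 ]
  [ 0  -1   -2   -1 ]
R3 -> R3 + R2
  [ 1  16   34    13 ]
  [ 0   1  7/3   2/3 ]
  [ 0   0  1/3  -1/3 ]
R3 -> 3·R3
  [ 1  16   34   13 ]
  [ 0   1  7/3  2/3 ]
  [ 0   0    1   -1 ]
R2 -> R2 − 7/3·R3
  [ 1  16  34  13 ]
  [ 0   1   0   3 ]
  [ 0   0   1  -1 ]
R1 -> R1 − 34·R3
  [ 1  16  0  47 ]
  [ 0   1  0   3 ]
  [ 0   0  1  -1 ]
R1 -> R1 − 16·R2
  [ 1  0  0  -1 ]
  [ 0  1  0   3 ]
  [ 0  0  1  -1 ]

-1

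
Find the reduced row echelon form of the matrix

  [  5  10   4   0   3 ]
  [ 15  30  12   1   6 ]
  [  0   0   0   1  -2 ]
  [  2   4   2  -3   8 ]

ρ1 -> 1/5·ρ1
  [  1   2  4/5   0  3/5 ]
  [ 15  30   12   1    6 ]
  [  0   0    0   1   -2 ]
  [  2   4    2  -3    8 ]
ρ2 -> ρ2 − 15·ρ1
  [ 1  2  4/5   0  3/5 ]
  [ 0  0    0   1   -3 ]
  [ 0  0    0   1   -2 ]
  [ 2  4    2  -3    8 ]
ρ4 -> ρ4 − 2·ρ1
  [ 1  2  4/5   0   3/5 ]
  [ 0  0    0   1    -3 ]
  [ 0  0    0   1    -2 ]
  [ 0  0  2/5  -3  34/5 ]
ρ2 <=> ρ4
  [ 1  2  4/5   0   3/5 ]
  [ 0  0  2/5  -3  34/5 ]
  [ 0  0    0   1    -2 ]
  [ 0  0    0   1    -3 ]
ρ2 -> 5/2·ρ2
  [ 1  2  4/5      0  3/5 ]
  [ 0  0    1  -15/2   17 ]
  [ 0  0    0      1   -2 ]
  [ 0  0    0      1   -3 ]
ρ4 -> ρ4 − ρ3
  [ 1  2  4/5      0  3/5 ]
  [ 0  0    1  -15/2   17 ]
  [ 0  0    0      1   -2 ]
  [ 0  0    0      0   -1 ]
ρ4 -> -1·ρ4
  [ 1  2  4/5      0  3/5 ]
  [ 0  0    1  -15/2   17 ]
  [ 0  0    0      1   -2 ]
  [ 0  0    0      0    1 ]
ρ3 -> ρ3 + 2·ρ4
  [ 1  2  4/5      0  3/5 ]
  [ 0  0    1  -15/2   17 ]
  [ 0  0    0      1    0 ]
  [ 0  0    0      0    1 ]
ρ2 -> ρ2 − 17·ρ4
  [ 1  2  4/5      0  3/5 ]
  [ 0  0    1  -15/2    0 ]
  [ 0  0    0      1    0 ]
  [ 0  0    0      0    1 ]
ρ1 -> ρ1 − 3/5·ρ4
  [ 1  2  4/5      0  0 ]
  [ 0  0    1  -15/2  0 ]
  [ 0  0    0      1  0 ]
  [ 0  0    0      0  1 ]
ρ2 -> ρ2 + 15/2·ρ3
  [ 1  2  4/5  0  0 ]
  [ 0  0    1  0  0 ]
  [ 0  0    0  1  0 ]
  [ 0  0    0  0  1 ]
ρ1 -> ρ1 − 4/5·ρ2
  [ 1  2  0  0  0 ]
  [ 0  0  1  0  0 ]
  [ 0  0  0  1  0 ]
  [ 0  0  0  0  1 ]

[[1, 2, 0, 0, 0], [0, 0, 1, 0, 0], [0, 0, 0, 1, 0], [0, 0, 0, 0, 1]]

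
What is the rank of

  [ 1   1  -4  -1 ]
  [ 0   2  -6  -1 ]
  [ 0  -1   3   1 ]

r2 -> 1/2·r2
r3 -> r3 + r2
r3 -> 2·r3
r2 -> r2 + 1/2·r3
r1 -> r1 + r3
r1 -> r1 − r2
The reduced form has 3 nonzero rows.

rank = 3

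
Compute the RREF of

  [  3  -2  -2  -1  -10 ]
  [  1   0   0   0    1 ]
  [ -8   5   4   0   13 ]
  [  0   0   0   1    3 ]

[[1, 0, 0, 0, 1], [0, 1, 0, 0, 1], [0, 0, 1, 0, 4], [0, 0, 0, 1, 3]]

r1 := 1/3·r1
  [  1  -2/3  -2/3  -1/3  -10/3 ]
  [  1     0     0     0      1 ]
  [ -8     5     4     0     13 ]
  [  0     0     0     1      3 ]
r2 := r2 − r1
  [  1  -2/3  -2/3  -1/3  -10/3 ]
  [  0   2/3   2/3   1/3   13/3 ]
  [ -8     5     4     0     13 ]
  [  0     0     0     1      3 ]
r3 := r3 + 8·r1
  [ 1  -2/3  -2/3  -1/3  -10/3 ]
  [ 0   2/3   2/3   1/3   13/3 ]
  [ 0  -1/3  -4/3  -8/3  -41/3 ]
  [ 0     0     0     1      3 ]
r2 := 3/2·r2
  [ 1  -2/3  -2/3  -1/3  -10/3 ]
  [ 0     1     1   1/2   13/2 ]
  [ 0  -1/3  -4/3  -8/3  -41/3 ]
  [ 0     0     0     1      3 ]
r3 := r3 + 1/3·r2
  [ 1  -2/3  -2/3  -1/3  -10/3 ]
  [ 0     1     1   1/2   13/2 ]
  [ 0     0    -1  -5/2  -23/2 ]
  [ 0     0     0     1      3 ]
r3 := -1·r3
  [ 1  -2/3  -2/3  -1/3  -10/3 ]
  [ 0     1     1   1/2   13/2 ]
  [ 0     0     1   5/2   23/2 ]
  [ 0     0     0     1      3 ]
r3 := r3 − 5/2·r4
  [ 1  -2/3  -2/3  -1/3  -10/3 ]
  [ 0     1     1   1/2   13/2 ]
  [ 0     0     1     0      4 ]
  [ 0     0     0     1      3 ]
r2 := r2 − 1/2·r4
  [ 1  -2/3  -2/3  -1/3  -10/3 ]
  [ 0     1     1     0      5 ]
  [ 0     0     1     0      4 ]
  [ 0     0     0     1      3 ]
r1 := r1 + 1/3·r4
  [ 1  -2/3  -2/3  0  -7/3 ]
  [ 0     1     1  0     5 ]
  [ 0     0     1  0     4 ]
  [ 0     0     0  1     3 ]
r2 := r2 − r3
  [ 1  -2/3  -2/3  0  -7/3 ]
  [ 0     1     0  0     1 ]
  [ 0     0     1  0     4 ]
  [ 0     0     0  1     3 ]
r1 := r1 + 2/3·r3
  [ 1  -2/3  0  0  1/3 ]
  [ 0     1  0  0    1 ]
  [ 0     0  1  0    4 ]
  [ 0     0  0  1    3 ]
r1 := r1 + 2/3·r2
  [ 1  0  0  0  1 ]
  [ 0  1  0  0  1 ]
  [ 0  0  1  0  4 ]
  [ 0  0  0  1  3 ]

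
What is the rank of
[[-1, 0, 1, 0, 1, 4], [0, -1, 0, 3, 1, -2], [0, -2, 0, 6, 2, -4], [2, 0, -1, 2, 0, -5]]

rank = 3

R1 → -1·R1
  [ 1   0  -1  0  -1  -4 ]
  [ 0  -1   0  3   1  -2 ]
  [ 0  -2   0  6   2  -4 ]
  [ 2   0  -1  2   0  -5 ]
R4 → R4 − 2·R1
  [ 1   0  -1  0  -1  -4 ]
  [ 0  -1   0  3   1  -2 ]
  [ 0  -2   0  6   2  -4 ]
  [ 0   0   1  2   2   3 ]
R2 → -1·R2
  [ 1   0  -1   0  -1  -4 ]
  [ 0   1   0  -3  -1   2 ]
  [ 0  -2   0   6   2  -4 ]
  [ 0   0   1   2   2   3 ]
R3 → R3 + 2·R2
  [ 1  0  -1   0  -1  -4 ]
  [ 0  1   0  -3  -1   2 ]
  [ 0  0   0   0   0   0 ]
  [ 0  0   1   2   2   3 ]
R3 <-> R4
  [ 1  0  -1   0  -1  -4 ]
  [ 0  1   0  -3  -1   2 ]
  [ 0  0   1   2   2   3 ]
  [ 0  0   0   0   0   0 ]
R1 → R1 + R3
  [ 1  0  0   2   1  -1 ]
  [ 0  1  0  -3  -1   2 ]
  [ 0  0  1   2   2   3 ]
  [ 0  0  0   0   0   0 ]
The reduced form has 3 nonzero rows.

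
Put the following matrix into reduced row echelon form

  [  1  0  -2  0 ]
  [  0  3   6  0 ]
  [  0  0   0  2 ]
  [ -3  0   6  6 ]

[[1, 0, -2, 0], [0, 1, 2, 0], [0, 0, 0, 1], [0, 0, 0, 0]]

R4 → R4 + 3·R1
  [ 1  0  -2  0 ]
  [ 0  3   6  0 ]
  [ 0  0   0  2 ]
  [ 0  0   0  6 ]
R2 → 1/3·R2
  [ 1  0  -2  0 ]
  [ 0  1   2  0 ]
  [ 0  0   0  2 ]
  [ 0  0   0  6 ]
R3 → 1/2·R3
  [ 1  0  -2  0 ]
  [ 0  1   2  0 ]
  [ 0  0   0  1 ]
  [ 0  0   0  6 ]
R4 → R4 − 6·R3
  [ 1  0  -2  0 ]
  [ 0  1   2  0 ]
  [ 0  0   0  1 ]
  [ 0  0   0  0 ]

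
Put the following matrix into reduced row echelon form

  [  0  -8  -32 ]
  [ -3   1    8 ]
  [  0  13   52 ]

R1 ↔ R2
R1 -> -1/3·R1
R2 -> -1/8·R2
R3 -> R3 − 13·R2
R1 -> R1 + 1/3·R2

[[1, 0, -4/3], [0, 1, 4], [0, 0, 0]]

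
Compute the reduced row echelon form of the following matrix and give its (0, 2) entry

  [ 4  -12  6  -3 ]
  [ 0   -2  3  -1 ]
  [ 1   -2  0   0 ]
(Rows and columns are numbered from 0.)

R1 := 1/4·R1
  [ 1  -3  3/2  -3/4 ]
  [ 0  -2    3    -1 ]
  [ 1  -2    0     0 ]
R3 := R3 − R1
  [ 1  -3   3/2  -3/4 ]
  [ 0  -2     3    -1 ]
  [ 0   1  -3/2   3/4 ]
R2 := -1/2·R2
  [ 1  -3   3/2  -3/4 ]
  [ 0   1  -3/2   1/2 ]
  [ 0   1  -3/2   3/4 ]
R3 := R3 − R2
  [ 1  -3   3/2  -3/4 ]
  [ 0   1  -3/2   1/2 ]
  [ 0   0     0   1/4 ]
R3 := 4·R3
  [ 1  -3   3/2  -3/4 ]
  [ 0   1  -3/2   1/2 ]
  [ 0   0     0     1 ]
R2 := R2 − 1/2·R3
  [ 1  -3   3/2  -3/4 ]
  [ 0   1  -3/2     0 ]
  [ 0   0     0     1 ]
R1 := R1 + 3/4·R3
  [ 1  -3   3/2  0 ]
  [ 0   1  -3/2  0 ]
  [ 0   0     0  1 ]
R1 := R1 + 3·R2
  [ 1  0    -3  0 ]
  [ 0  1  -3/2  0 ]
  [ 0  0     0  1 ]

-3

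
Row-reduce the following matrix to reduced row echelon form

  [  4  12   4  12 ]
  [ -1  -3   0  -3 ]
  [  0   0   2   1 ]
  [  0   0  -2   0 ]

[[1, 3, 0, 0], [0, 0, 1, 0], [0, 0, 0, 1], [0, 0, 0, 0]]

ρ1 -> 1/4·ρ1
ρ2 -> ρ2 + ρ1
ρ3 -> ρ3 − 2·ρ2
ρ4 -> ρ4 + 2·ρ2
ρ1 -> ρ1 − 3·ρ3
ρ1 -> ρ1 − ρ2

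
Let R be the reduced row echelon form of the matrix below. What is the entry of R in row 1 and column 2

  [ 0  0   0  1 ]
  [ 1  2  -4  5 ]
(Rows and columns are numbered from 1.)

R1 <-> R2
  [ 1  2  -4  5 ]
  [ 0  0   0  1 ]
R1 := R1 − 5·R2
  [ 1  2  -4  0 ]
  [ 0  0   0  1 ]

2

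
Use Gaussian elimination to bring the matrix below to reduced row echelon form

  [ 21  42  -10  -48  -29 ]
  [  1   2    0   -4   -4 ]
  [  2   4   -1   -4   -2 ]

[[1, 2, 0, 0, 1], [0, 0, 1, 0, -1], [0, 0, 0, 1, 5/4]]

Multiply R1 by 1/21.
  [ 1  2  -10/21  -16/7  -29/21 ]
  [ 1  2       0     -4      -4 ]
  [ 2  4      -1     -4      -2 ]
Subtract R1 from R2.
  [ 1  2  -10/21  -16/7  -29/21 ]
  [ 0  0   10/21  -12/7  -55/21 ]
  [ 2  4      -1     -4      -2 ]
Subtract 2 times R1 from R3.
  [ 1  2  -10/21  -16/7  -29/21 ]
  [ 0  0   10/21  -12/7  -55/21 ]
  [ 0  0   -1/21    4/7   16/21 ]
Multiply R2 by 21/10.
  [ 1  2  -10/21  -16/7  -29/21 ]
  [ 0  0       1  -18/5   -11/2 ]
  [ 0  0   -1/21    4/7   16/21 ]
Add 1/21 times R2 to R3.
  [ 1  2  -10/21  -16/7  -29/21 ]
  [ 0  0       1  -18/5   -11/2 ]
  [ 0  0       0    2/5     1/2 ]
Multiply R3 by 5/2.
  [ 1  2  -10/21  -16/7  -29/21 ]
  [ 0  0       1  -18/5   -11/2 ]
  [ 0  0       0      1     5/4 ]
Add 18/5 times R3 to R2.
  [ 1  2  -10/21  -16/7  -29/21 ]
  [ 0  0       1      0      -1 ]
  [ 0  0       0      1     5/4 ]
Add 16/7 times R3 to R1.
  [ 1  2  -10/21  0  31/21 ]
  [ 0  0       1  0     -1 ]
  [ 0  0       0  1    5/4 ]
Add 10/21 times R2 to R1.
  [ 1  2  0  0    1 ]
  [ 0  0  1  0   -1 ]
  [ 0  0  0  1  5/4 ]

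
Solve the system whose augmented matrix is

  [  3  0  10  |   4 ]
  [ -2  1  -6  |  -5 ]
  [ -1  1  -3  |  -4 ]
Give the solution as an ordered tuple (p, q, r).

(-2, -3, 1)

R1 ← 1/3·R1
  [  1  0  10/3  |  4/3 ]
  [ -2  1    -6  |   -5 ]
  [ -1  1    -3  |   -4 ]
R2 ← R2 + 2·R1
  [  1  0  10/3  |   4/3 ]
  [  0  1   2/3  |  -7/3 ]
  [ -1  1    -3  |    -4 ]
R3 ← R3 + R1
  [ 1  0  10/3  |   4/3 ]
  [ 0  1   2/3  |  -7/3 ]
  [ 0  1   1/3  |  -8/3 ]
R3 ← R3 − R2
  [ 1  0  10/3  |   4/3 ]
  [ 0  1   2/3  |  -7/3 ]
  [ 0  0  -1/3  |  -1/3 ]
R3 ← -3·R3
  [ 1  0  10/3  |   4/3 ]
  [ 0  1   2/3  |  -7/3 ]
  [ 0  0     1  |     1 ]
R2 ← R2 − 2/3·R3
  [ 1  0  10/3  |  4/3 ]
  [ 0  1     0  |   -3 ]
  [ 0  0     1  |    1 ]
R1 ← R1 − 10/3·R3
  [ 1  0  0  |  -2 ]
  [ 0  1  0  |  -3 ]
  [ 0  0  1  |   1 ]
Reading off the last column: p = -2, q = -3, r = 1.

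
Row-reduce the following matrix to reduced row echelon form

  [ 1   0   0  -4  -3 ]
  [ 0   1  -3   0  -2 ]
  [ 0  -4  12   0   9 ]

ρ3 := ρ3 + 4·ρ2
  [ 1  0   0  -4  -3 ]
  [ 0  1  -3   0  -2 ]
  [ 0  0   0   0   1 ]
ρ2 := ρ2 + 2·ρ3
  [ 1  0   0  -4  -3 ]
  [ 0  1  -3   0   0 ]
  [ 0  0   0   0   1 ]
ρ1 := ρ1 + 3·ρ3
  [ 1  0   0  -4  0 ]
  [ 0  1  -3   0  0 ]
  [ 0  0   0   0  1 ]

[[1, 0, 0, -4, 0], [0, 1, -3, 0, 0], [0, 0, 0, 0, 1]]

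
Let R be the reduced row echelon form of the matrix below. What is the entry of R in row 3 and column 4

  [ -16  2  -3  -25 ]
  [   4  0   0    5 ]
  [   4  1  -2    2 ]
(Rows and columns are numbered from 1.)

ρ1 := -1/16·ρ1
  [ 1  -1/8  3/16  25/16 ]
  [ 4     0     0      5 ]
  [ 4     1    -2      2 ]
ρ2 := ρ2 − 4·ρ1
  [ 1  -1/8  3/16  25/16 ]
  [ 0   1/2  -3/4   -5/4 ]
  [ 4     1    -2      2 ]
ρ3 := ρ3 − 4·ρ1
  [ 1  -1/8   3/16  25/16 ]
  [ 0   1/2   -3/4   -5/4 ]
  [ 0   3/2  -11/4  -17/4 ]
ρ2 := 2·ρ2
  [ 1  -1/8   3/16  25/16 ]
  [ 0     1   -3/2   -5/2 ]
  [ 0   3/2  -11/4  -17/4 ]
ρ3 := ρ3 − 3/2·ρ2
  [ 1  -1/8  3/16  25/16 ]
  [ 0     1  -3/2   -5/2 ]
  [ 0     0  -1/2   -1/2 ]
ρ3 := -2·ρ3
  [ 1  -1/8  3/16  25/16 ]
  [ 0     1  -3/2   -5/2 ]
  [ 0     0     1      1 ]
ρ2 := ρ2 + 3/2·ρ3
  [ 1  -1/8  3/16  25/16 ]
  [ 0     1     0     -1 ]
  [ 0     0     1      1 ]
ρ1 := ρ1 − 3/16·ρ3
  [ 1  -1/8  0  11/8 ]
  [ 0     1  0    -1 ]
  [ 0     0  1     1 ]
ρ1 := ρ1 + 1/8·ρ2
  [ 1  0  0  5/4 ]
  [ 0  1  0   -1 ]
  [ 0  0  1    1 ]

1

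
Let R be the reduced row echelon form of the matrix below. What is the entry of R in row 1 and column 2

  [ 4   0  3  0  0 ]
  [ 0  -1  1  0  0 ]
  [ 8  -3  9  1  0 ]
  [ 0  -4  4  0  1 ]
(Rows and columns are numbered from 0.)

ρ1 → 1/4·ρ1
  [ 1   0  3/4  0  0 ]
  [ 0  -1    1  0  0 ]
  [ 8  -3    9  1  0 ]
  [ 0  -4    4  0  1 ]
ρ3 → ρ3 − 8·ρ1
  [ 1   0  3/4  0  0 ]
  [ 0  -1    1  0  0 ]
  [ 0  -3    3  1  0 ]
  [ 0  -4    4  0  1 ]
ρ2 → -1·ρ2
  [ 1   0  3/4  0  0 ]
  [ 0   1   -1  0  0 ]
  [ 0  -3    3  1  0 ]
  [ 0  -4    4  0  1 ]
ρ3 → ρ3 + 3·ρ2
  [ 1   0  3/4  0  0 ]
  [ 0   1   -1  0  0 ]
  [ 0   0    0  1  0 ]
  [ 0  -4    4  0  1 ]
ρ4 → ρ4 + 4·ρ2
  [ 1  0  3/4  0  0 ]
  [ 0  1   -1  0  0 ]
  [ 0  0    0  1  0 ]
  [ 0  0    0  0  1 ]

-1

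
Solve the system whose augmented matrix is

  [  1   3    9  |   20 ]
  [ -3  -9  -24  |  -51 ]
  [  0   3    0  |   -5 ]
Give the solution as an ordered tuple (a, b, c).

(-2, -5/3, 3)

R2 → R2 + 3·R1
  [ 1  3  9  |  20 ]
  [ 0  0  3  |   9 ]
  [ 0  3  0  |  -5 ]
R2 ↔ R3
  [ 1  3  9  |  20 ]
  [ 0  3  0  |  -5 ]
  [ 0  0  3  |   9 ]
R2 → 1/3·R2
  [ 1  3  9  |    20 ]
  [ 0  1  0  |  -5/3 ]
  [ 0  0  3  |     9 ]
R3 → 1/3·R3
  [ 1  3  9  |    20 ]
  [ 0  1  0  |  -5/3 ]
  [ 0  0  1  |     3 ]
R1 → R1 − 9·R3
  [ 1  3  0  |    -7 ]
  [ 0  1  0  |  -5/3 ]
  [ 0  0  1  |     3 ]
R1 → R1 − 3·R2
  [ 1  0  0  |    -2 ]
  [ 0  1  0  |  -5/3 ]
  [ 0  0  1  |     3 ]
Reading off the last column: a = -2, b = -5/3, c = 3.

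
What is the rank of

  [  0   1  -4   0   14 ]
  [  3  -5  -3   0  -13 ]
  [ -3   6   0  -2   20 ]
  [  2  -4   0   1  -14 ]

rank = 4

r1 <=> r2
  [  3  -5  -3   0  -13 ]
  [  0   1  -4   0   14 ]
  [ -3   6   0  -2   20 ]
  [  2  -4   0   1  -14 ]
r1 := 1/3·r1
  [  1  -5/3  -1   0  -13/3 ]
  [  0     1  -4   0     14 ]
  [ -3     6   0  -2     20 ]
  [  2    -4   0   1    -14 ]
r3 := r3 + 3·r1
  [ 1  -5/3  -1   0  -13/3 ]
  [ 0     1  -4   0     14 ]
  [ 0     1  -3  -2      7 ]
  [ 2    -4   0   1    -14 ]
r4 := r4 − 2·r1
  [ 1  -5/3  -1   0  -13/3 ]
  [ 0     1  -4   0     14 ]
  [ 0     1  -3  -2      7 ]
  [ 0  -2/3   2   1  -16/3 ]
r3 := r3 − r2
  [ 1  -5/3  -1   0  -13/3 ]
  [ 0     1  -4   0     14 ]
  [ 0     0   1  -2     -7 ]
  [ 0  -2/3   2   1  -16/3 ]
r4 := r4 + 2/3·r2
  [ 1  -5/3    -1   0  -13/3 ]
  [ 0     1    -4   0     14 ]
  [ 0     0     1  -2     -7 ]
  [ 0     0  -2/3   1      4 ]
r4 := r4 + 2/3·r3
  [ 1  -5/3  -1     0  -13/3 ]
  [ 0     1  -4     0     14 ]
  [ 0     0   1    -2     -7 ]
  [ 0     0   0  -1/3   -2/3 ]
r4 := -3·r4
  [ 1  -5/3  -1   0  -13/3 ]
  [ 0     1  -4   0     14 ]
  [ 0     0   1  -2     -7 ]
  [ 0     0   0   1      2 ]
r3 := r3 + 2·r4
  [ 1  -5/3  -1  0  -13/3 ]
  [ 0     1  -4  0     14 ]
  [ 0     0   1  0     -3 ]
  [ 0     0   0  1      2 ]
r2 := r2 + 4·r3
  [ 1  -5/3  -1  0  -13/3 ]
  [ 0     1   0  0      2 ]
  [ 0     0   1  0     -3 ]
  [ 0     0   0  1      2 ]
r1 := r1 + r3
  [ 1  -5/3  0  0  -22/3 ]
  [ 0     1  0  0      2 ]
  [ 0     0  1  0     -3 ]
  [ 0     0  0  1      2 ]
r1 := r1 + 5/3·r2
  [ 1  0  0  0  -4 ]
  [ 0  1  0  0   2 ]
  [ 0  0  1  0  -3 ]
  [ 0  0  0  1   2 ]
The reduced form has 4 nonzero rows.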